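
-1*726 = -726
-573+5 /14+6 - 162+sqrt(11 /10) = -10201 /14+sqrt(110) /10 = -727.59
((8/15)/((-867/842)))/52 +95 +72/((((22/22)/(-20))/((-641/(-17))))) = -9163573309/169065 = -54201.48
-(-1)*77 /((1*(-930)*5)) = -77 /4650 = -0.02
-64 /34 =-32 /17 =-1.88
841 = 841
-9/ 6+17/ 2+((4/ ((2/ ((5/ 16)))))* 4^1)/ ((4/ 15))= 131/ 8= 16.38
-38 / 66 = -19 / 33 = -0.58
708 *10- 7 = 7073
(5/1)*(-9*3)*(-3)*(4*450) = 729000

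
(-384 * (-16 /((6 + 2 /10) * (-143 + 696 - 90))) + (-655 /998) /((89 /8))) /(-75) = -265340212 /9561466245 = -0.03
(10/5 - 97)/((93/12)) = -380/31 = -12.26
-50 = -50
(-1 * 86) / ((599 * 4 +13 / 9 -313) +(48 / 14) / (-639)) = -192339 / 4661848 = -0.04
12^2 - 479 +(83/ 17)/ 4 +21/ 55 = -1246907/ 3740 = -333.40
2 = 2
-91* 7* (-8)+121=5217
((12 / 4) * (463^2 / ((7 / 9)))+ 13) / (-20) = -2894027 / 70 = -41343.24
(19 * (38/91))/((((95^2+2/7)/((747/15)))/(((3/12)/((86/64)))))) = 479408/58859905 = 0.01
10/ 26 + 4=4.38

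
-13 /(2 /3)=-39 /2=-19.50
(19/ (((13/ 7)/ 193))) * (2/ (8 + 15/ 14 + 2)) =718732/ 2015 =356.69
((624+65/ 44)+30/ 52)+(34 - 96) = 322639/ 572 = 564.05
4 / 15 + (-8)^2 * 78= 74884 / 15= 4992.27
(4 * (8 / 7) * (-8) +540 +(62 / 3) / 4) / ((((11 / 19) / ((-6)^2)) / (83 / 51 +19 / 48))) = 670073209 / 10472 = 63987.13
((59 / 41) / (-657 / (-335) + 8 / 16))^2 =1562620900 / 4570976881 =0.34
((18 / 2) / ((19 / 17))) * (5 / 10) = 153 / 38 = 4.03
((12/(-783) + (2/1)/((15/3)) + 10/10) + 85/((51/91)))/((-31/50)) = -1997320/8091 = -246.86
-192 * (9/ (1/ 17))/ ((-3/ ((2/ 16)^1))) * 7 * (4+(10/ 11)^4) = 587456352/ 14641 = 40124.06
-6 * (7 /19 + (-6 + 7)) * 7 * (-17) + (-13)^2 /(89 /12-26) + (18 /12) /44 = 360921831 /372856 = 967.99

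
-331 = -331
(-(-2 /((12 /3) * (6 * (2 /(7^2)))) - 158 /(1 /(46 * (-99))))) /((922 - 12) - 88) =-17268719 /19728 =-875.34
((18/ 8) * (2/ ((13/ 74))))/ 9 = 37/ 13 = 2.85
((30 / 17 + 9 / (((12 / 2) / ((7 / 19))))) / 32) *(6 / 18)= 0.02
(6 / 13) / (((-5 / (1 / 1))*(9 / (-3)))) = 2 / 65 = 0.03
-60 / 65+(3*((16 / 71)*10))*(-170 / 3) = -354452 / 923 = -384.02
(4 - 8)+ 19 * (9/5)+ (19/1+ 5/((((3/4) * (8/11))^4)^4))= 1149437239626538201/14105549537280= 81488.30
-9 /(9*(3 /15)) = -5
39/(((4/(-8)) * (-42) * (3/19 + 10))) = 247/1351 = 0.18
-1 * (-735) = 735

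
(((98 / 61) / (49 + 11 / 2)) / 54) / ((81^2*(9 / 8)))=784 / 10600653627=0.00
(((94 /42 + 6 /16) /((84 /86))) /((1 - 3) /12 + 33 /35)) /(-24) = -0.14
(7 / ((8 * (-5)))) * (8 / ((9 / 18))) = -14 / 5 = -2.80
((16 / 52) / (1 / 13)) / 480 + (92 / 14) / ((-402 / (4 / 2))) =-457 / 18760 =-0.02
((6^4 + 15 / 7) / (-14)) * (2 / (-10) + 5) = -109044 / 245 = -445.08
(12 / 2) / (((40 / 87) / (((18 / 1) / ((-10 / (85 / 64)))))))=-39933 / 1280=-31.20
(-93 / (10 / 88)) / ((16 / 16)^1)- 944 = -8812 / 5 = -1762.40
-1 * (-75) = 75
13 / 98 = 0.13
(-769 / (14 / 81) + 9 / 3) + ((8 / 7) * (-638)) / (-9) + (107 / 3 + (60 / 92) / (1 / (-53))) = -4364.10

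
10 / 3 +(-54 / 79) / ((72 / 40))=700 / 237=2.95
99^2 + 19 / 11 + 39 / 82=8842489 / 902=9803.20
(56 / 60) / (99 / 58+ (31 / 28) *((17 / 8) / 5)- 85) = -90944 / 8070231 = -0.01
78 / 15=26 / 5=5.20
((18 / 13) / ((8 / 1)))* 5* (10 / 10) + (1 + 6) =7.87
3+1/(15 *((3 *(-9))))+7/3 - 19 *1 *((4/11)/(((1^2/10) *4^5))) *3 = 2924447/570240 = 5.13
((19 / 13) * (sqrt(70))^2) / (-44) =-665 / 286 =-2.33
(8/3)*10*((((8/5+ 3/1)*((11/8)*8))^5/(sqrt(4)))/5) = 8292635811944/9375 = 884547819.94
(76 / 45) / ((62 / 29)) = 1102 / 1395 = 0.79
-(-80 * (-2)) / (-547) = 160 / 547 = 0.29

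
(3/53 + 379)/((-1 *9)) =-20090/477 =-42.12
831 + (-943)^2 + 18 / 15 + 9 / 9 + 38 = 4450601 / 5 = 890120.20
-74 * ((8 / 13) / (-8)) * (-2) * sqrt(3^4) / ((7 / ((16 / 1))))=-21312 / 91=-234.20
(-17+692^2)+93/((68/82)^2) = 553703465/1156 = 478982.24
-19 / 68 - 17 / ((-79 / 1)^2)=-119735 / 424388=-0.28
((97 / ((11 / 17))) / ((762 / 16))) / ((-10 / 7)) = -46172 / 20955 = -2.20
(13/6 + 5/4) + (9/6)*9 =203/12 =16.92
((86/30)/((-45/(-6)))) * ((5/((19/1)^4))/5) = 86/29322225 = 0.00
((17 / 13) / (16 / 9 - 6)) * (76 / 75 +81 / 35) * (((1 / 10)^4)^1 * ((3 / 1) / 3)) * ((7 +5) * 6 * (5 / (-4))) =801873 / 86450000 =0.01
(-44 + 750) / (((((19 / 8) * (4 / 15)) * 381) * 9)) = 7060 / 21717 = 0.33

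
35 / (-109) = -35 / 109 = -0.32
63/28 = 9/4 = 2.25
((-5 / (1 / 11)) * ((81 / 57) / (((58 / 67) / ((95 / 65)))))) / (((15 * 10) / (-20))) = 6633 / 377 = 17.59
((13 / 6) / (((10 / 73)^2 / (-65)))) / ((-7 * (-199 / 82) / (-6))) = 36924641 / 13930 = 2650.73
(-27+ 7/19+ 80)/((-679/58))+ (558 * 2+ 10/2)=14403209/12901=1116.44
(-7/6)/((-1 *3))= 7/18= 0.39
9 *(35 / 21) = 15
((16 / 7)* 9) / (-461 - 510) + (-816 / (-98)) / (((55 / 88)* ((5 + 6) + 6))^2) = 1063056 / 20221075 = 0.05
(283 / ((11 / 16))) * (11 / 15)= 301.87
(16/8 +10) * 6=72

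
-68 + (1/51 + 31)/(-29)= -69.07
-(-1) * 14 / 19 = 14 / 19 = 0.74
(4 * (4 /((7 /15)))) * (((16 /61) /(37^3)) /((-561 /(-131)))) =167680 /4044591397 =0.00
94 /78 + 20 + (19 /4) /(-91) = 23099 /1092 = 21.15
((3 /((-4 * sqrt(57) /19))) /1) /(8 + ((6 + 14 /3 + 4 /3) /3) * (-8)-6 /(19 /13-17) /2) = 101 * sqrt(57) /9618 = 0.08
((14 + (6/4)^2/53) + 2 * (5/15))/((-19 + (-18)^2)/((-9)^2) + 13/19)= 4799115/1451776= 3.31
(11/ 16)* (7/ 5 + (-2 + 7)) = 22/ 5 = 4.40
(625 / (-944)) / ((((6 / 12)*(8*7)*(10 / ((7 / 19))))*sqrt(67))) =-125*sqrt(67) / 9613696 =-0.00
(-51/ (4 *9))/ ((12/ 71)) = -1207/ 144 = -8.38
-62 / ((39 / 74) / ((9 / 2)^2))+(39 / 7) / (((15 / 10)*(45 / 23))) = -9747461 / 4095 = -2380.33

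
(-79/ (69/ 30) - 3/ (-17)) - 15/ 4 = -37.92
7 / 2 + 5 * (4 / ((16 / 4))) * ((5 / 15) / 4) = 47 / 12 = 3.92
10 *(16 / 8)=20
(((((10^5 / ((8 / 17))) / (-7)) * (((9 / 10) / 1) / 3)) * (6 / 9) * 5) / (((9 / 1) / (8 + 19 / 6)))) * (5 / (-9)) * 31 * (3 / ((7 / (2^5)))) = 35309000000 / 3969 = 8896195.52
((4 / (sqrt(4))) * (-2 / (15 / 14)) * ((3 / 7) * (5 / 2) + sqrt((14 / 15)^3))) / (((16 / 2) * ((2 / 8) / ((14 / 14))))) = -2 - 392 * sqrt(210) / 3375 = -3.68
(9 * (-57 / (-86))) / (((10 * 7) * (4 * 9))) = 57 / 24080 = 0.00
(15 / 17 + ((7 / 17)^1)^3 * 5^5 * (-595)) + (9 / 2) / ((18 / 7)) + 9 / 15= -750293817 / 5780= -129808.62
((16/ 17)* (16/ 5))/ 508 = 64/ 10795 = 0.01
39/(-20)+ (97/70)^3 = 243823/343000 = 0.71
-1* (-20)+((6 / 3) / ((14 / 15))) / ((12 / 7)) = 21.25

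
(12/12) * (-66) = -66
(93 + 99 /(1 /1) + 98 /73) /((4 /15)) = 105855 /146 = 725.03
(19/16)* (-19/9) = -361/144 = -2.51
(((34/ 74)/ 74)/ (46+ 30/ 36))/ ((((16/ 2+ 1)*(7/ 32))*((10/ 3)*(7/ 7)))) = 272/ 13464115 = 0.00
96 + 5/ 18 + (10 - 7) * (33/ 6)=1015/ 9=112.78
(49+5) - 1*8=46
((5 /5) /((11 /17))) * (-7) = -119 /11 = -10.82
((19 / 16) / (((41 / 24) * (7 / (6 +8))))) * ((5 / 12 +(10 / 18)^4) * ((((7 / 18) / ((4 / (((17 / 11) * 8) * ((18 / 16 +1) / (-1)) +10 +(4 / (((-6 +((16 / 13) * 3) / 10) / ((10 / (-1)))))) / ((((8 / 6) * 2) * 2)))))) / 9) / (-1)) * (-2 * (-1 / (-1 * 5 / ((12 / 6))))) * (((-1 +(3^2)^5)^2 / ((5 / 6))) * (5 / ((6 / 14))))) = -10859733739259636 / 2421009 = -4485623035.38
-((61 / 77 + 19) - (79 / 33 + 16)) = -323 / 231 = -1.40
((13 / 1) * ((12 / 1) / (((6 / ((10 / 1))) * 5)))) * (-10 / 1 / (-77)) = 520 / 77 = 6.75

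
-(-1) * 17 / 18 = 0.94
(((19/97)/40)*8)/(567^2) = 19/155922165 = 0.00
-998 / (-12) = 499 / 6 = 83.17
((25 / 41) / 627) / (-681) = -25 / 17506467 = -0.00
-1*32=-32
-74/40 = -37/20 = -1.85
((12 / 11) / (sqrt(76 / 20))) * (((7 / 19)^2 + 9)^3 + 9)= 435541350252 * sqrt(95) / 9832589129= 431.74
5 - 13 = -8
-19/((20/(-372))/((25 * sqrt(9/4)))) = 26505/2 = 13252.50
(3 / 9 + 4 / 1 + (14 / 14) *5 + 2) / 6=17 / 9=1.89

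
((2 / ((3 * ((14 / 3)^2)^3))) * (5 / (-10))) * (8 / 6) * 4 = -81 / 470596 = -0.00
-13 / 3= -4.33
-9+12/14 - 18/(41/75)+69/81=-311648/7749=-40.22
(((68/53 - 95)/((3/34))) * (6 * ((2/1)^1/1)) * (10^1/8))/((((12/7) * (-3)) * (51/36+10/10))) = 5910730/4611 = 1281.88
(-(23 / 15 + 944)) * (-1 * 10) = 28366 / 3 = 9455.33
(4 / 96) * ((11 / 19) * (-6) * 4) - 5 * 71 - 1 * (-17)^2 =-12247 / 19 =-644.58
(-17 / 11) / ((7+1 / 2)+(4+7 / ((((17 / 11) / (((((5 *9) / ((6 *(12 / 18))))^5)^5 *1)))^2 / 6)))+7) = -3113983699460645524776651424006144 / 1279449176115261429647074201738988125613670318920784955780057891939342848912357771719687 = -0.00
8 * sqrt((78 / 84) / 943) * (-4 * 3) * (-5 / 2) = 120 * sqrt(171626) / 6601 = 7.53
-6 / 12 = -1 / 2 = -0.50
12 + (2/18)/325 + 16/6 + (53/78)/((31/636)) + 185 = 1489912/6975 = 213.61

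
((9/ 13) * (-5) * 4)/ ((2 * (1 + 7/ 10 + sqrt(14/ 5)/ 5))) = -25500/ 6019 + 600 * sqrt(70)/ 6019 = -3.40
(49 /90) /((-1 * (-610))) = 49 /54900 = 0.00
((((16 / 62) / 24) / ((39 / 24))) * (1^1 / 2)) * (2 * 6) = 16 / 403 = 0.04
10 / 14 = 5 / 7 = 0.71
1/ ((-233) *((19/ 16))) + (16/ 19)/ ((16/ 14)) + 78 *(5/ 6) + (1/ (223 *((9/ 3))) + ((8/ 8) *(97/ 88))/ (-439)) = 7520748715361/ 114414965016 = 65.73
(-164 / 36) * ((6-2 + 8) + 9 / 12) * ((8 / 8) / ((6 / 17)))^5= -989640329 / 93312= -10605.71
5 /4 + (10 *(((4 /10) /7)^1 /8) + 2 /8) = 11 /7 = 1.57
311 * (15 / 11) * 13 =60645 / 11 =5513.18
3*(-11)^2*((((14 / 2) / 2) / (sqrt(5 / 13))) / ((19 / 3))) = 7623*sqrt(65) / 190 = 323.47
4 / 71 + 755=53609 / 71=755.06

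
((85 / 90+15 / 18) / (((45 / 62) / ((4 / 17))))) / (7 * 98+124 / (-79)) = 156736 / 186135975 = 0.00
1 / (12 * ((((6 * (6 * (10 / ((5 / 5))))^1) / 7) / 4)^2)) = 49 / 97200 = 0.00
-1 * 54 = -54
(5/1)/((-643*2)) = -5/1286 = -0.00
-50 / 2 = -25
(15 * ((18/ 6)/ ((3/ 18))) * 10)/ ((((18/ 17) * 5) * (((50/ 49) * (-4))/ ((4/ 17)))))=-29.40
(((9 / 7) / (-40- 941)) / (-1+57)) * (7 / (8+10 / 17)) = -17 / 891184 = -0.00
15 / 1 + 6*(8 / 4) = 27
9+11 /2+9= 47 /2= 23.50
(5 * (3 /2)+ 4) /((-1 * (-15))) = 23 /30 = 0.77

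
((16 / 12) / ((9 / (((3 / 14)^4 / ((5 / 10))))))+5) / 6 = 24013 / 28812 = 0.83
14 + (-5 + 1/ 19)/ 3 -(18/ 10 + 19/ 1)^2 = -598912/ 1425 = -420.29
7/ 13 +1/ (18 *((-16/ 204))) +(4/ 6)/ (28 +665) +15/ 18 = 143659/ 216216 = 0.66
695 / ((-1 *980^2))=-139 / 192080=-0.00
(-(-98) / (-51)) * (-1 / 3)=98 / 153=0.64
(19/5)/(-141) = -19/705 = -0.03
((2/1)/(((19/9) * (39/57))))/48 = 3/104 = 0.03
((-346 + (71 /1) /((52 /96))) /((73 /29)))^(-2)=900601 /6565212676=0.00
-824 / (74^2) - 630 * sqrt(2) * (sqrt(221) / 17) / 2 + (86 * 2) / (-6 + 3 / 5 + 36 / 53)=-315 * sqrt(442) / 17 - 62656726 / 1712619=-426.14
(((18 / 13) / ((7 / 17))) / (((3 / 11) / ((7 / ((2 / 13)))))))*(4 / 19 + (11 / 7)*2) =250206 / 133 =1881.25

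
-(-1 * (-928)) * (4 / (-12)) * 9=2784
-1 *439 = -439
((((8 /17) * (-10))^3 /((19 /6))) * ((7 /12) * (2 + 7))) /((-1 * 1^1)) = 16128000 /93347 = 172.77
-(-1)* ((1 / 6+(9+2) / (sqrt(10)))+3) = 19 / 6+11* sqrt(10) / 10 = 6.65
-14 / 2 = -7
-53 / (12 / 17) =-75.08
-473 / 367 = -1.29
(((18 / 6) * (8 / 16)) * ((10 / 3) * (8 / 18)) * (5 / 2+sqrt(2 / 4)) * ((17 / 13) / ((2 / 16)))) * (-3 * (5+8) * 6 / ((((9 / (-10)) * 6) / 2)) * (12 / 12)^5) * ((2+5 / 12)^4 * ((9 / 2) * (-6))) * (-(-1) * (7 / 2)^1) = -10520804875 / 648 - 2104160975 * sqrt(2) / 648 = -20827990.53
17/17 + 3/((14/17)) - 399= -394.36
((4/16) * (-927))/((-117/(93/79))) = 9579/4108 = 2.33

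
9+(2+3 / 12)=45 / 4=11.25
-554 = -554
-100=-100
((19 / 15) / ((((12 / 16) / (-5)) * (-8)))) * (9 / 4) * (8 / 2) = 19 / 2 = 9.50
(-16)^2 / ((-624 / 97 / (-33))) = 17072 / 13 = 1313.23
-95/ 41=-2.32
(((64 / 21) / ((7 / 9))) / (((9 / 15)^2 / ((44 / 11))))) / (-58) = -3200 / 4263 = -0.75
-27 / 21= -9 / 7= -1.29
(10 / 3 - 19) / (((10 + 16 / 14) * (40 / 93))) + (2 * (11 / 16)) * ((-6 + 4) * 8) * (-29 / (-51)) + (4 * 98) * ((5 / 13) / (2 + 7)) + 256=40889611 / 159120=256.97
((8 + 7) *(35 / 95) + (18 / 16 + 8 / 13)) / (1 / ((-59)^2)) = 49983679 / 1976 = 25295.38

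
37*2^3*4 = 1184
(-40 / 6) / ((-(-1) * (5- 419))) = 10 / 621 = 0.02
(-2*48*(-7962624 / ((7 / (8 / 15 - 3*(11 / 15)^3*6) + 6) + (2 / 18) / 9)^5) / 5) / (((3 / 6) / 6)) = 2893170478809011359405437782574759936 / 4668389433950798814325916714245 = 619736.32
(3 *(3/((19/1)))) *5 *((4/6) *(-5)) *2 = -300/19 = -15.79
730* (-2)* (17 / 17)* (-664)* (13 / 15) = 2520544 / 3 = 840181.33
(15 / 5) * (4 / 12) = 1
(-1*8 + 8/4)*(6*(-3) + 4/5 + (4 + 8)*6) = -1644/5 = -328.80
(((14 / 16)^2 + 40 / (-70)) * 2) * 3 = 261 / 224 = 1.17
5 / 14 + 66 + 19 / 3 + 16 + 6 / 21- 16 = 3065 / 42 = 72.98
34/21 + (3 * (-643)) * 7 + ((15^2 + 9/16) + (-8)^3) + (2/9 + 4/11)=-152872835/11088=-13787.23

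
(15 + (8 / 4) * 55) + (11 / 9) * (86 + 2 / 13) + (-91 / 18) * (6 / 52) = 107507 / 468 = 229.72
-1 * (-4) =4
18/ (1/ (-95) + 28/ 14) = 190/ 21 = 9.05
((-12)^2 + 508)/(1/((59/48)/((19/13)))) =125021/228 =548.34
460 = 460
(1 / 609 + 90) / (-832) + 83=42000293 / 506688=82.89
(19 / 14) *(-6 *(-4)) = 228 / 7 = 32.57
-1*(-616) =616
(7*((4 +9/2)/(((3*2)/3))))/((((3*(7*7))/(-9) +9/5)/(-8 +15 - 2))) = -8925/872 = -10.24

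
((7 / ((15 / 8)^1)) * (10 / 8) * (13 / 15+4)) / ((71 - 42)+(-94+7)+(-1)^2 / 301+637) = 153811 / 3921300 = 0.04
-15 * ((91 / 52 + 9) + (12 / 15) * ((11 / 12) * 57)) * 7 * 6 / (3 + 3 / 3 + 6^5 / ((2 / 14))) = -66213 / 108872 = -0.61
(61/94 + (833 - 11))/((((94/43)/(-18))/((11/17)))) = -329189553/75106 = -4383.00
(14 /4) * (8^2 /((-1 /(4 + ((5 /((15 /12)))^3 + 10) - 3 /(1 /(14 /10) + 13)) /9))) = -156807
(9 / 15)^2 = 9 / 25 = 0.36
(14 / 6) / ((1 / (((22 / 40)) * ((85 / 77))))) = 17 / 12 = 1.42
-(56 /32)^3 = -343 /64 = -5.36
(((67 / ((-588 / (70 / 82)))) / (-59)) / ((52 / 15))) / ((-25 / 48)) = -201 / 220129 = -0.00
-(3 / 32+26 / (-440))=-0.03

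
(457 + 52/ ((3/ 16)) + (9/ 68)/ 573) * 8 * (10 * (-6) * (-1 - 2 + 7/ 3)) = 2289005840/ 9741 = 234986.74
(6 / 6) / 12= 1 / 12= 0.08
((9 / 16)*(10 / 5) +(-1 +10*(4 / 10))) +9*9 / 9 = 105 / 8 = 13.12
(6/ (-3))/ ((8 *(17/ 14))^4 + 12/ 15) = -12005/ 53458242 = -0.00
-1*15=-15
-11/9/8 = -11/72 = -0.15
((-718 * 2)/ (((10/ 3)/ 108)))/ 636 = -19386/ 265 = -73.15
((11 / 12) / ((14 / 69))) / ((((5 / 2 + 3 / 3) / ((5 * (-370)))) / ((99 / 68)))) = -23168475 / 6664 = -3476.66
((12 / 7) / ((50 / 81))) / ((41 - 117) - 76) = -243 / 13300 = -0.02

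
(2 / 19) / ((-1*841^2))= -0.00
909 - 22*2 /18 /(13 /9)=11795 /13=907.31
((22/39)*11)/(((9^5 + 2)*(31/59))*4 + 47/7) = 99946/1999102599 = 0.00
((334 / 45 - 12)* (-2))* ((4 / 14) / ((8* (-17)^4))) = 103 / 26309115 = 0.00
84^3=592704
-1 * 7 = -7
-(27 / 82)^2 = -729 / 6724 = -0.11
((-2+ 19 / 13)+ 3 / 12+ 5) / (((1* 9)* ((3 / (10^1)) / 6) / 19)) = 23275 / 117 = 198.93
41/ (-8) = -41/ 8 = -5.12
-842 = -842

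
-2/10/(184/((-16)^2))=-32/115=-0.28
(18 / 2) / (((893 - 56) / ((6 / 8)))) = 0.01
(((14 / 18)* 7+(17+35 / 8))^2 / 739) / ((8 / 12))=3728761 / 2553984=1.46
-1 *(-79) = 79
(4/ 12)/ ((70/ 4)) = 2/ 105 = 0.02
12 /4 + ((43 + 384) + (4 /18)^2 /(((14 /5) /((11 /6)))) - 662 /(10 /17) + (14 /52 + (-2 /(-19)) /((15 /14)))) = -2920022447 /4201470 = -695.00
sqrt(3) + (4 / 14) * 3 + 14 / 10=sqrt(3) + 79 / 35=3.99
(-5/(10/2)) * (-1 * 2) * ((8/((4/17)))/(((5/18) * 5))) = 1224/25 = 48.96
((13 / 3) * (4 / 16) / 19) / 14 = 13 / 3192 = 0.00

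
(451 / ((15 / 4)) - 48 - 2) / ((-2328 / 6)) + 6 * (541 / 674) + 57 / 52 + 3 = 222619961 / 25497420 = 8.73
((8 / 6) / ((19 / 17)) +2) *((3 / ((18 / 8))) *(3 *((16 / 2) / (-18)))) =-2912 / 513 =-5.68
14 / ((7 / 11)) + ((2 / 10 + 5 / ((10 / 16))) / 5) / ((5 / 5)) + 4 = 691 / 25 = 27.64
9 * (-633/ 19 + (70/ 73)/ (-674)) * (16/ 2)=-1121263056/ 467419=-2398.84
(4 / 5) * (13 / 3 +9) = 32 / 3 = 10.67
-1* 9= -9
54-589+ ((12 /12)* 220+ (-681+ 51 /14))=-13893 /14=-992.36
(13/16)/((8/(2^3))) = 13/16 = 0.81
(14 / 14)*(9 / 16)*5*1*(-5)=-225 / 16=-14.06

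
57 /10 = 5.70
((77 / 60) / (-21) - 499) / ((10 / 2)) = -89831 / 900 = -99.81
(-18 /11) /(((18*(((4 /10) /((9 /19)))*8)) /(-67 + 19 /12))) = 11775 /13376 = 0.88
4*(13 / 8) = 13 / 2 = 6.50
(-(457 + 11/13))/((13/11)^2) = -720192/2197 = -327.81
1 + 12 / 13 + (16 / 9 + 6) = 1135 / 117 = 9.70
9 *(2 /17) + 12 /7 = 330 /119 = 2.77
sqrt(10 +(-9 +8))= 3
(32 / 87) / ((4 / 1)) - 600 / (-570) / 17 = 4324 / 28101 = 0.15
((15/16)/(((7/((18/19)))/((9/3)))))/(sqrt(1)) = 0.38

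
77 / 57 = 1.35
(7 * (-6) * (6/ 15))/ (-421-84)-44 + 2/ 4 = -219507/ 5050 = -43.47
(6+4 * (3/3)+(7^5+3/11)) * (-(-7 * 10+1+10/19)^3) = 407361650945990/75449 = 5399165674.11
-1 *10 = -10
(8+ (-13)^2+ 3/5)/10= 444/25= 17.76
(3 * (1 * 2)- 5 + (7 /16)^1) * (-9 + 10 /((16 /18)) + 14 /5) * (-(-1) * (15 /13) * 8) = 6969 /104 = 67.01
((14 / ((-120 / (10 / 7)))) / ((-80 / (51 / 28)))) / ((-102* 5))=-1 / 134400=-0.00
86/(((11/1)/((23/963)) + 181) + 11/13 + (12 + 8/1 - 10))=25714/195071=0.13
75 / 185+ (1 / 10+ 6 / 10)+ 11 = 4479 / 370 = 12.11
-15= -15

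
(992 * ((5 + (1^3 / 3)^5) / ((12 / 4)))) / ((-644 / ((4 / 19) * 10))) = -5.41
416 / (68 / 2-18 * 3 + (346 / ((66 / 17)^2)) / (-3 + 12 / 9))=-1510080 / 122597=-12.32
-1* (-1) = 1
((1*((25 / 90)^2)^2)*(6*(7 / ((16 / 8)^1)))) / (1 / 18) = 4375 / 1944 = 2.25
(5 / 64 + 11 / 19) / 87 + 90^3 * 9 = 694101312799 / 105792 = 6561000.01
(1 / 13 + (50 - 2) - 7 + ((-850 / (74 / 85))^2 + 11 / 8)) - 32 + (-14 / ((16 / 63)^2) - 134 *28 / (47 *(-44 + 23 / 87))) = 953057.18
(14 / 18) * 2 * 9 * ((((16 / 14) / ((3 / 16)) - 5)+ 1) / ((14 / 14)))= 29.33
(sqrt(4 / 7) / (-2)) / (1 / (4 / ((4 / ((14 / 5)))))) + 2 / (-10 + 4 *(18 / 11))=-2 *sqrt(7) / 5 - 11 / 19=-1.64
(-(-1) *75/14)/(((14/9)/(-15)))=-10125/196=-51.66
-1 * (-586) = 586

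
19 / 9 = 2.11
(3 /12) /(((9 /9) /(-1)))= -1 /4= -0.25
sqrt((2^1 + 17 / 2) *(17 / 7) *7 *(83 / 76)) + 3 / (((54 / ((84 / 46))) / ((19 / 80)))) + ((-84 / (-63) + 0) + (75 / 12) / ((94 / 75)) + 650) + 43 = sqrt(1125978) / 76 + 181437841 / 259440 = 713.31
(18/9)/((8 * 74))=1/296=0.00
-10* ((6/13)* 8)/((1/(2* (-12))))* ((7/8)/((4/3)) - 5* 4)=-222840/13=-17141.54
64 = 64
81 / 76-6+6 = 81 / 76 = 1.07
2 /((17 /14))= 28 /17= 1.65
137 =137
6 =6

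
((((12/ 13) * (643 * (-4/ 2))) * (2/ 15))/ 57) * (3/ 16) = -643/ 1235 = -0.52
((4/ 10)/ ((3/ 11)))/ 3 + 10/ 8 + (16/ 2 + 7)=3013/ 180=16.74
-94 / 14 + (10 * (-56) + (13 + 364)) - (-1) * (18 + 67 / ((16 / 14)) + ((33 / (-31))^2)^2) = -5782246917 / 51717176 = -111.81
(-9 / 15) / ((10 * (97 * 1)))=-3 / 4850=-0.00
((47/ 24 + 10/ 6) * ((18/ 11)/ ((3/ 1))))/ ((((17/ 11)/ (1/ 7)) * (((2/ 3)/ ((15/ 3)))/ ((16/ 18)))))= 145/ 119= 1.22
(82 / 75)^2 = 6724 / 5625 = 1.20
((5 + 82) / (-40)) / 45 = -29 / 600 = -0.05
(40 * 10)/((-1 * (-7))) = 400/7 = 57.14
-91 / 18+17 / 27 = -239 / 54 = -4.43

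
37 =37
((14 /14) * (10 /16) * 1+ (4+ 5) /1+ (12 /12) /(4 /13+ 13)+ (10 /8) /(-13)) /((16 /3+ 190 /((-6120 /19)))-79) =-0.13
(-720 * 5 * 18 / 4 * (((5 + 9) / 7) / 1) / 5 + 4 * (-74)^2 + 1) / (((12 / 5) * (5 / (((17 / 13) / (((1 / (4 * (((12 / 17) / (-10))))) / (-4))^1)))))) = 24680 / 13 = 1898.46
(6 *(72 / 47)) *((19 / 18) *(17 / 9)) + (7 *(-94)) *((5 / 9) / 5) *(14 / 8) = -92737 / 846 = -109.62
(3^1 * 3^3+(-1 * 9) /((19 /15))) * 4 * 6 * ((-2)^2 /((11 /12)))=1617408 /209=7738.79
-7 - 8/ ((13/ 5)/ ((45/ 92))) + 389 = 113768/ 299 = 380.49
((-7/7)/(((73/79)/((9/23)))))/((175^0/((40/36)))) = -790/1679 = -0.47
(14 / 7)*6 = 12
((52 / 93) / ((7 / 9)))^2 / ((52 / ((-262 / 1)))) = -122616 / 47089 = -2.60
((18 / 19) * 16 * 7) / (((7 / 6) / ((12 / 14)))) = 10368 / 133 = 77.95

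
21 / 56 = 0.38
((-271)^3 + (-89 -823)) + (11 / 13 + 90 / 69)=-5951122834 / 299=-19903420.85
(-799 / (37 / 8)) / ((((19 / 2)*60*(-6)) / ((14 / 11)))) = 22372 / 347985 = 0.06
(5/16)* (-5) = -25/16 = -1.56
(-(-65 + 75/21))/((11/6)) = 2580/77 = 33.51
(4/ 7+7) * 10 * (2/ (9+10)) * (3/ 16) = 795/ 532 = 1.49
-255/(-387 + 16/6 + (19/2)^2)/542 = 0.00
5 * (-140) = -700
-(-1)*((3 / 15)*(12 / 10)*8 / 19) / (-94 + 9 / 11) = -528 / 486875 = -0.00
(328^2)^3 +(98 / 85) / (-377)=39902796946563399582 / 32045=1245211326152704.00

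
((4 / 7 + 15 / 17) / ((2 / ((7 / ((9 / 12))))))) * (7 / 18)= 1211 / 459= 2.64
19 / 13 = 1.46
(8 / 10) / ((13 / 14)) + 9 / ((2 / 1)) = 697 / 130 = 5.36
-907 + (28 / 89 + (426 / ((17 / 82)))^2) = 108578450681 / 25721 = 4221393.05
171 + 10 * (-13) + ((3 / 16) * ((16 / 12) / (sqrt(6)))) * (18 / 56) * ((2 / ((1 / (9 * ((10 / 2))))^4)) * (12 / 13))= 41 + 36905625 * sqrt(6) / 364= 248392.51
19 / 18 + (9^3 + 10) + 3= 13375 / 18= 743.06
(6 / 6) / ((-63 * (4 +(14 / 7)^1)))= -0.00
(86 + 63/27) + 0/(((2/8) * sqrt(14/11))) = 265/3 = 88.33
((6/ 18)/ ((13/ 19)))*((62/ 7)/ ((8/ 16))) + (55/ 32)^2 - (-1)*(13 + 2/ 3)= 2352971/ 93184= 25.25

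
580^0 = 1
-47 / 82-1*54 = -4475 / 82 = -54.57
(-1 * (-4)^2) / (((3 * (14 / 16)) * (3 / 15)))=-640 / 21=-30.48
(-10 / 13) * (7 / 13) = -70 / 169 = -0.41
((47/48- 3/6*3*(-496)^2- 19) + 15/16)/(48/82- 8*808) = 181568213/3180000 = 57.10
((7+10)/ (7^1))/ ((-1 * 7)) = -17/ 49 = -0.35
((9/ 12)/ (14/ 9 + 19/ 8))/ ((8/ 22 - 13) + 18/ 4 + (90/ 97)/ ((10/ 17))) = -115236/ 3961151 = -0.03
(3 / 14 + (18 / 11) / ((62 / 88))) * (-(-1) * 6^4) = 713448 / 217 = 3287.78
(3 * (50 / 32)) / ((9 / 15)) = 125 / 16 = 7.81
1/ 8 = 0.12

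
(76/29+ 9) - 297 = -8276/29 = -285.38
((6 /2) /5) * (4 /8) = 3 /10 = 0.30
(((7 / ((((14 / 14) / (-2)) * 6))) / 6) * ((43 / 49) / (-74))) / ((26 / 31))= 1333 / 242424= 0.01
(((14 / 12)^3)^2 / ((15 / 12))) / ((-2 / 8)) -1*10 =-18.07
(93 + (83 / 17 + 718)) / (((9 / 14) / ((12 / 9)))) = 776720 / 459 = 1692.20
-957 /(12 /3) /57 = -319 /76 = -4.20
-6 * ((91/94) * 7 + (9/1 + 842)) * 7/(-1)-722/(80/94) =35178.27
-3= -3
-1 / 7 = -0.14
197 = 197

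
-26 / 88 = -0.30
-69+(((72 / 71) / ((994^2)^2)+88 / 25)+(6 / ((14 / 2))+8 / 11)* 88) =16017092973465851 / 216597733587550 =73.95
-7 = -7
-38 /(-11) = 38 /11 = 3.45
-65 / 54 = -1.20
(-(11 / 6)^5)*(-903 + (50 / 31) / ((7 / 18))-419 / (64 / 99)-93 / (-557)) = 32036.77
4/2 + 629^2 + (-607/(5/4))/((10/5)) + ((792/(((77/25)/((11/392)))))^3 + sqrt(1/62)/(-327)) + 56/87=6947389861182394/17553819045 -sqrt(62)/20274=395776.55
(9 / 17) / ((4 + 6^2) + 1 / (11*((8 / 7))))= 0.01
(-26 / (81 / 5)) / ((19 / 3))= -130 / 513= -0.25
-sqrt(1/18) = -sqrt(2)/6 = -0.24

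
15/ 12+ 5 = 6.25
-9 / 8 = -1.12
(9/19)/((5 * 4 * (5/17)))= 153/1900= 0.08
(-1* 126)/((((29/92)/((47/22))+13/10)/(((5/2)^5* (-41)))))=14542828125/41728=348514.86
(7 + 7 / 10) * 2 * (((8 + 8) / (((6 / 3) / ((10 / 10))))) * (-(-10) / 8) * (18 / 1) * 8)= 22176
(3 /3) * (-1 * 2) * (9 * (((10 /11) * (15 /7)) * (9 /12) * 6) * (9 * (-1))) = 109350 /77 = 1420.13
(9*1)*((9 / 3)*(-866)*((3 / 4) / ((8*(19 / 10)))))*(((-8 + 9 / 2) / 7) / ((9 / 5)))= 97425 / 304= 320.48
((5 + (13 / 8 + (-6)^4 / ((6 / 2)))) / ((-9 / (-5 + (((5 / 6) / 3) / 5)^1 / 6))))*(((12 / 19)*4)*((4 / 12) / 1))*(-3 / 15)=-1891351 / 46170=-40.96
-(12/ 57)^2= -16/ 361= -0.04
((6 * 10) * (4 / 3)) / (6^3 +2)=40 / 109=0.37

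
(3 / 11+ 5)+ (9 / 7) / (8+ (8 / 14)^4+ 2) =131035 / 24266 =5.40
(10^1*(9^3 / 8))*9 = 8201.25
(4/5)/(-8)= -1/10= -0.10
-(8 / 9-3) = 19 / 9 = 2.11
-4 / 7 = -0.57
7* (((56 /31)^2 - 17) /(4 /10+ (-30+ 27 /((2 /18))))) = -0.45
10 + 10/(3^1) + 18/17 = 734/51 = 14.39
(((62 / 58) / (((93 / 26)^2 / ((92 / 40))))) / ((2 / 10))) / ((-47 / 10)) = -77740 / 380277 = -0.20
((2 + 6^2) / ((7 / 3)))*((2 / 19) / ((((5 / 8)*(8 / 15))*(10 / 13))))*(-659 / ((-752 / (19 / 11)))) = 1464957 / 144760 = 10.12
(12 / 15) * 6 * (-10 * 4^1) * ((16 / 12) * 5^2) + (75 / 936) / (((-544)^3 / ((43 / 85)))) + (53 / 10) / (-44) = -300573751440420401 / 46963764756480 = -6400.12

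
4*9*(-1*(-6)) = 216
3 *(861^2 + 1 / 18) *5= 66718895 / 6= 11119815.83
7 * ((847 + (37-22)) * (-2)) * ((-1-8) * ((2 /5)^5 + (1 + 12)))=4415838084 /3125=1413068.19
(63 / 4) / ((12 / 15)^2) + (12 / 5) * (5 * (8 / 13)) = 26619 / 832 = 31.99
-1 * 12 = -12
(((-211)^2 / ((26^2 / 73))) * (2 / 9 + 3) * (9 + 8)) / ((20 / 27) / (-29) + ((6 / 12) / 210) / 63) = -10325719.08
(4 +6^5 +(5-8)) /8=7777 /8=972.12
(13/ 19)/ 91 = 1/ 133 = 0.01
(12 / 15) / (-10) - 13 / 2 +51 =2221 / 50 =44.42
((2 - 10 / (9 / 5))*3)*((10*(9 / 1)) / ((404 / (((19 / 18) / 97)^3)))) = -68590 / 22399733439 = -0.00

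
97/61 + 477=478.59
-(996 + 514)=-1510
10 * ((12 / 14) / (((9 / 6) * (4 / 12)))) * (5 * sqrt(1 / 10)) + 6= 6 + 60 * sqrt(10) / 7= 33.11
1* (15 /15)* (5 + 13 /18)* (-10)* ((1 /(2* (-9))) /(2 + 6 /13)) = 6695 /5184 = 1.29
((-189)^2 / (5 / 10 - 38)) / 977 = -23814 / 24425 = -0.97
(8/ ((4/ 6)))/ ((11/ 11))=12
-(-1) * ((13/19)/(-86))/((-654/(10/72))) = 65/38470896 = 0.00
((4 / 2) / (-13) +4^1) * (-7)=-350 / 13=-26.92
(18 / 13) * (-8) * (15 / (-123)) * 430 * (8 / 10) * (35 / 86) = 100800 / 533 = 189.12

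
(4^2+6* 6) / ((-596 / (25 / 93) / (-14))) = 4550 / 13857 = 0.33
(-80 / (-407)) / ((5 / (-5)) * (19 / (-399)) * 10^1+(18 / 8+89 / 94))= 315840 / 5901907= 0.05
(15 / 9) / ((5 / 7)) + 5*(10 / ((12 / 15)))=389 / 6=64.83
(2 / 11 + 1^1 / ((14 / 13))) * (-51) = -8721 / 154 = -56.63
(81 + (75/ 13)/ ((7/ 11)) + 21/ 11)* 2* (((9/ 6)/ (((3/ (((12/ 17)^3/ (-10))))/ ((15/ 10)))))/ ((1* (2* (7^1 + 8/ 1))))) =-19886472/ 122947825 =-0.16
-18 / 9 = -2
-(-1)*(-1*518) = -518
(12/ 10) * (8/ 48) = 1/ 5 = 0.20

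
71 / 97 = 0.73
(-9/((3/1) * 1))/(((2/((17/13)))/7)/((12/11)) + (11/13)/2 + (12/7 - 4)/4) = -57.77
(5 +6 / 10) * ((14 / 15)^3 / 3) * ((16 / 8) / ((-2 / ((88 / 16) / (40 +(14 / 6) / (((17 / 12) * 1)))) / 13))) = -23347324 / 8960625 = -2.61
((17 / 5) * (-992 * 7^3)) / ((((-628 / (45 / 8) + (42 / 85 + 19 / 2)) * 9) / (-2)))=-393335936 / 155525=-2529.08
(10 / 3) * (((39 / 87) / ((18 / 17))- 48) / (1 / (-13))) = 1614275 / 783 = 2061.65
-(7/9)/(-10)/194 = 7/17460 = 0.00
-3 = -3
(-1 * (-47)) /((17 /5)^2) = 1175 /289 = 4.07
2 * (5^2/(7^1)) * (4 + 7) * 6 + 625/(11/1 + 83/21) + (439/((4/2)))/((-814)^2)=747458465161/1456386008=513.23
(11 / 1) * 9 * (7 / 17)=693 / 17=40.76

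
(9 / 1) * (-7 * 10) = -630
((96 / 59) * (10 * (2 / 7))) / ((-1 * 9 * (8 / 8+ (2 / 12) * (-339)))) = 1280 / 137529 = 0.01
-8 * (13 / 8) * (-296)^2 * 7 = -7973056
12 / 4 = 3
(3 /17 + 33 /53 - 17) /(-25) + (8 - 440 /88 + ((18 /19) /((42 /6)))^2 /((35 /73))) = 10281335816 /2789113075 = 3.69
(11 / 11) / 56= 1 / 56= 0.02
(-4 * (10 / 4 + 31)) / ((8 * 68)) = -67 / 272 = -0.25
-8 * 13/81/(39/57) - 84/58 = -7810/2349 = -3.32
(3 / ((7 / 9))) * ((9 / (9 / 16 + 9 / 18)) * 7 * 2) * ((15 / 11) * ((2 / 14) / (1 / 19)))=2216160 / 1309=1693.02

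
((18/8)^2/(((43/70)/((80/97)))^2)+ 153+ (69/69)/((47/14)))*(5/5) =132808841405/817670327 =162.42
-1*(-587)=587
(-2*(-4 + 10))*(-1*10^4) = 120000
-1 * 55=-55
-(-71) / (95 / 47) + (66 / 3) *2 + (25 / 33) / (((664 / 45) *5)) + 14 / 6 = 169591039 / 2081640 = 81.47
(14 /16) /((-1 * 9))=-7 /72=-0.10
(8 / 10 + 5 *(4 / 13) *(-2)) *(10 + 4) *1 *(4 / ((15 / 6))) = -16576 / 325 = -51.00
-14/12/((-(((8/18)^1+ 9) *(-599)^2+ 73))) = 21/60997484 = 0.00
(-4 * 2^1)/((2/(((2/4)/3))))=-0.67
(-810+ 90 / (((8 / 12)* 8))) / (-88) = 6345 / 704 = 9.01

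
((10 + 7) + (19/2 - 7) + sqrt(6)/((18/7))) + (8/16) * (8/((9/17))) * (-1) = 7 * sqrt(6)/18 + 215/18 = 12.90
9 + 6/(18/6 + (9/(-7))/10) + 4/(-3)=1961/201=9.76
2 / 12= 1 / 6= 0.17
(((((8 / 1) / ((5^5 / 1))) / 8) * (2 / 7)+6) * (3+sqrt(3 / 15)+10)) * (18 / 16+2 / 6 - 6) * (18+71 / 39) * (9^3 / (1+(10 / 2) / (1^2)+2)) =-223942720221 / 350000 - 223942720221 * sqrt(5) / 22750000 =-661847.38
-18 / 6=-3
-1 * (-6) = 6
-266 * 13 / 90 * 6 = -3458 / 15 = -230.53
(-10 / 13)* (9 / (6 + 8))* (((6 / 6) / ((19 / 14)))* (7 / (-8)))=315 / 988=0.32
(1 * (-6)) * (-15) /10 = 9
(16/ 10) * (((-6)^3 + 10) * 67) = -110416/ 5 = -22083.20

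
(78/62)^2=1521/961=1.58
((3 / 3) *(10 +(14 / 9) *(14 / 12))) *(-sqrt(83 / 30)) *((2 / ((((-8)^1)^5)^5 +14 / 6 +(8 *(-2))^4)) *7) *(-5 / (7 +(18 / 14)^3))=-765919 *sqrt(2490) / 9578092595215529191610841390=-0.00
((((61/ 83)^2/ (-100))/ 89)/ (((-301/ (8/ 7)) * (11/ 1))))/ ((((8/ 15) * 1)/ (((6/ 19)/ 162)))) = 3721/ 48599244526140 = 0.00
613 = 613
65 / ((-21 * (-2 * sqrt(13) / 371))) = 265 * sqrt(13) / 6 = 159.25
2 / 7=0.29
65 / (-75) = -13 / 15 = -0.87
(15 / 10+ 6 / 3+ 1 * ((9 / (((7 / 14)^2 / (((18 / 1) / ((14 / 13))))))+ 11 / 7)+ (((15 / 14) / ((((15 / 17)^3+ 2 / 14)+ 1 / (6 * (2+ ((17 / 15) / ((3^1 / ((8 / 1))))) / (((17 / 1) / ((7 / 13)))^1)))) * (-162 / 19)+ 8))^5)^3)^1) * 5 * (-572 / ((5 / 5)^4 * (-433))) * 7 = 2024163664028047169576423927235840592486824899752726264611502443116547227946755079640589435765783817290686276505461825988920021552330942850 / 11871244008226794892708203814340080295555520641762459037539135193513200500141534662977337702589714880341652870782474016867086283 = 170509818737.22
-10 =-10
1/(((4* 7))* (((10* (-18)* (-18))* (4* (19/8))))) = 1/861840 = 0.00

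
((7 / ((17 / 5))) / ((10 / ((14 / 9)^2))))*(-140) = -96040 / 1377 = -69.75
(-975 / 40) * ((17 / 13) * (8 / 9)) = -85 / 3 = -28.33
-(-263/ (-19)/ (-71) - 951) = 1283162/ 1349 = 951.19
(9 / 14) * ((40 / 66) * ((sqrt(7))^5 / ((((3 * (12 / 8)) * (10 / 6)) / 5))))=140 * sqrt(7) / 11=33.67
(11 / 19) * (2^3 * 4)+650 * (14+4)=222652 / 19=11718.53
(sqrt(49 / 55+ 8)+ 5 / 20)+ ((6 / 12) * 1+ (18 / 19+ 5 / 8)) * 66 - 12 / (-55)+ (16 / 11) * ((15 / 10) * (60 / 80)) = sqrt(26895) / 55+ 290261 / 2090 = 141.86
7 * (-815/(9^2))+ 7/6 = -11221/162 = -69.27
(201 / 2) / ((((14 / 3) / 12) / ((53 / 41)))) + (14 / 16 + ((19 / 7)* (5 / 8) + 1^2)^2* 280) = 2721615 / 1148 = 2370.74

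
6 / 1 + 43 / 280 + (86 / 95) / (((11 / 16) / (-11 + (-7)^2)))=34613 / 616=56.19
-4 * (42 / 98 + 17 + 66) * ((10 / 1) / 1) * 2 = -46720 / 7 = -6674.29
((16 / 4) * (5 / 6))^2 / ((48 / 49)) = 11.34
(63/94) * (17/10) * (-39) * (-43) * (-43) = -77230881/940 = -82160.51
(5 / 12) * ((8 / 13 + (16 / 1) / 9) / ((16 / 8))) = 175 / 351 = 0.50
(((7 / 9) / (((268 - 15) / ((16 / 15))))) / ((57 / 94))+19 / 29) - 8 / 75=156364837 / 282291075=0.55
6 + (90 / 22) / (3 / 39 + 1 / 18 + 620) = 9587856 / 1596221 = 6.01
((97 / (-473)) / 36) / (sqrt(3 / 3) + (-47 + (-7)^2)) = -97 / 51084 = -0.00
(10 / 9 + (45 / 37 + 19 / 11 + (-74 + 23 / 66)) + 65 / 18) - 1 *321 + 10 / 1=-1380899 / 3663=-376.99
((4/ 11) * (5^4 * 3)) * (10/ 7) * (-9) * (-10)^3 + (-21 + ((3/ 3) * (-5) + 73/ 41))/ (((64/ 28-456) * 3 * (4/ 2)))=175791600178409/ 20053264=8766233.78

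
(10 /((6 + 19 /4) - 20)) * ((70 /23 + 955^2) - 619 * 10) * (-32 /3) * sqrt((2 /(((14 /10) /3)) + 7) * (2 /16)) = 12406722.81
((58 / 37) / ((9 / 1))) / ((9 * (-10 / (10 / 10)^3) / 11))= -319 / 14985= -0.02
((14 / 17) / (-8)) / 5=-7 / 340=-0.02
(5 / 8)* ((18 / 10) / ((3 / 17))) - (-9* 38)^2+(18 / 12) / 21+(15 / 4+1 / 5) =-116953.60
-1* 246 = -246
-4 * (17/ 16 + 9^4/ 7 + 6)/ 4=-105767/ 112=-944.35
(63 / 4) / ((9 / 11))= 77 / 4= 19.25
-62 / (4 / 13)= -403 / 2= -201.50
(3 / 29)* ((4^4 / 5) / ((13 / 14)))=10752 / 1885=5.70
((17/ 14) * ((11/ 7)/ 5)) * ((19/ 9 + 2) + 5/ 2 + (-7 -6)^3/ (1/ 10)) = -73928767/ 8820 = -8381.95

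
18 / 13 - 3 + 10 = 109 / 13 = 8.38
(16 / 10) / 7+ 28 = 988 / 35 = 28.23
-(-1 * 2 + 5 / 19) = 33 / 19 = 1.74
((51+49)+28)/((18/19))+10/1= 1306/9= 145.11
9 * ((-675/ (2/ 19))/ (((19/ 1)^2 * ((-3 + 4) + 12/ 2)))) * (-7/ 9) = 675/ 38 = 17.76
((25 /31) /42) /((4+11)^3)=1 /175770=0.00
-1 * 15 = -15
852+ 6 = 858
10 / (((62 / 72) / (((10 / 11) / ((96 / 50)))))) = 1875 / 341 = 5.50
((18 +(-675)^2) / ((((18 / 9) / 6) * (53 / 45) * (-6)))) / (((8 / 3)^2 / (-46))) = 4244314545 / 3392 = 1251271.98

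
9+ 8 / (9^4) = 59057 / 6561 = 9.00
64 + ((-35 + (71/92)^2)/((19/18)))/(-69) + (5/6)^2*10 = 1188694057/16644456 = 71.42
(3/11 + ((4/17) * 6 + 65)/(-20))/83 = -11399/310420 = -0.04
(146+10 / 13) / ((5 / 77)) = 146916 / 65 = 2260.25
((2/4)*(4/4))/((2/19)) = 19/4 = 4.75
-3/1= -3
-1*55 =-55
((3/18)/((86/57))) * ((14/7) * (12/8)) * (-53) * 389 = -1175169/172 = -6832.38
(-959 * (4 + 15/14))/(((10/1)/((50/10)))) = -9727/4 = -2431.75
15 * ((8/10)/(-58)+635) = 276219/29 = 9524.79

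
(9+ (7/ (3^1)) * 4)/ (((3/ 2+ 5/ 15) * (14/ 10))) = 50/ 7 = 7.14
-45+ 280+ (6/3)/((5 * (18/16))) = 10591/45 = 235.36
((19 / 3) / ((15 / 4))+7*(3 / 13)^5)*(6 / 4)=28294813 / 11138790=2.54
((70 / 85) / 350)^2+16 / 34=85001 / 180625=0.47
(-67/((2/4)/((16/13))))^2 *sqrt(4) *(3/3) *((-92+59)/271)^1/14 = -151692288/320593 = -473.16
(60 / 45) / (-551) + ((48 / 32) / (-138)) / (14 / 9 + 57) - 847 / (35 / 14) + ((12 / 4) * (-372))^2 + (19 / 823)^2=337949028764371716763 / 271419452985540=1245117.20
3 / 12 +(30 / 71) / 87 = 2099 / 8236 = 0.25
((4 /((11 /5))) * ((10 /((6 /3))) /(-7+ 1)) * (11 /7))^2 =2500 /441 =5.67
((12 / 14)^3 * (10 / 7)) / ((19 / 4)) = 8640 / 45619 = 0.19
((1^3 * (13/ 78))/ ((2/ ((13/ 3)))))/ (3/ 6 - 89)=-13/ 3186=-0.00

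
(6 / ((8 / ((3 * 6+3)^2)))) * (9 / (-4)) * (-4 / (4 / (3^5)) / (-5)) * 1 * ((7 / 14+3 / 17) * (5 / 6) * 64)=-22182741 / 17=-1304867.12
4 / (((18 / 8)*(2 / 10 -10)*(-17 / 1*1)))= 80 / 7497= 0.01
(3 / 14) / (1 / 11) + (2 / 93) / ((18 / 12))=9263 / 3906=2.37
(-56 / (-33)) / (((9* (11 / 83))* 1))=4648 / 3267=1.42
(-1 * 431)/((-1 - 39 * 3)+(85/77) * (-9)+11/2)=66374/18855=3.52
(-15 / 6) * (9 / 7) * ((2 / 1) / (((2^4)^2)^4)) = -45 / 30064771072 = -0.00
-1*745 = -745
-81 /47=-1.72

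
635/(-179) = -635/179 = -3.55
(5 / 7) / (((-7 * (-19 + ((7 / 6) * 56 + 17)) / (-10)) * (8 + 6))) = 15 / 13034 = 0.00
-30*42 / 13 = -1260 / 13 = -96.92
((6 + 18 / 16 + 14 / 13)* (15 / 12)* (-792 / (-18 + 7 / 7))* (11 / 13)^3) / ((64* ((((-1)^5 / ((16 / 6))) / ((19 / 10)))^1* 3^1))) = -237286687 / 31074368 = -7.64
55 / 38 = 1.45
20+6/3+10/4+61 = 171/2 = 85.50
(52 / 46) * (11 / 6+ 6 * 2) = 1079 / 69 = 15.64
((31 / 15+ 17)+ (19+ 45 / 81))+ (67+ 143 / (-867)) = 1371472 / 13005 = 105.46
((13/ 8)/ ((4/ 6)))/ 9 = 13/ 48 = 0.27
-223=-223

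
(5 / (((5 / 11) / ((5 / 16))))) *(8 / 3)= 55 / 6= 9.17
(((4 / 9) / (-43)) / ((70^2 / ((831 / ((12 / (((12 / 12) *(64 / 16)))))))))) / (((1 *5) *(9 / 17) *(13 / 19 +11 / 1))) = -89471 / 4736009250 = -0.00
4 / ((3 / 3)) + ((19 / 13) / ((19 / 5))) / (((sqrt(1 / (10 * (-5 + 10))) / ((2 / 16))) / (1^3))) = 25 * sqrt(2) / 104 + 4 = 4.34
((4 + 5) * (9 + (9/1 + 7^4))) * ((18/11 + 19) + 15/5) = 5660460/11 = 514587.27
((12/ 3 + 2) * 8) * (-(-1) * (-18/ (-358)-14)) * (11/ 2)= -659208/ 179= -3682.73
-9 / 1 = -9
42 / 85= 0.49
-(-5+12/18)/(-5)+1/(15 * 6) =-77/90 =-0.86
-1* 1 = -1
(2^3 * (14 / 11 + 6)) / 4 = 160 / 11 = 14.55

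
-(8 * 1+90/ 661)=-5378/ 661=-8.14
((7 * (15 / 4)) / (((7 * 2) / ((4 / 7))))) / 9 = 5 / 42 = 0.12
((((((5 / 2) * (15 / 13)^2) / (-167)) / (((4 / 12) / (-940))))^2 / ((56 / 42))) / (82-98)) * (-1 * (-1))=-1887141796875 / 12744603664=-148.07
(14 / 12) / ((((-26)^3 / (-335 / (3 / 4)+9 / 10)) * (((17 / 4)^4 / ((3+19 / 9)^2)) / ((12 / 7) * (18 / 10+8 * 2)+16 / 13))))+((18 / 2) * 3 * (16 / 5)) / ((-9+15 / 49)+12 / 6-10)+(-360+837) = 8390920485339056669 / 17781153852656025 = 471.90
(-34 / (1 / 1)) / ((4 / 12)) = -102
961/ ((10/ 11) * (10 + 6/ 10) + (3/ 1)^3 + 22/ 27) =285417/ 11123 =25.66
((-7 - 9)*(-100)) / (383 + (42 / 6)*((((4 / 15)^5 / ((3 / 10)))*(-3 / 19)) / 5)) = 23085000000 / 5525957539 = 4.18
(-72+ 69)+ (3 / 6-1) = -7 / 2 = -3.50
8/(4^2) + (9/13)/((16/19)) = 275/208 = 1.32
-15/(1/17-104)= 85/589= 0.14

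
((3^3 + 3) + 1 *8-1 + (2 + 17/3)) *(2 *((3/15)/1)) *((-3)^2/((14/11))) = 4422/35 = 126.34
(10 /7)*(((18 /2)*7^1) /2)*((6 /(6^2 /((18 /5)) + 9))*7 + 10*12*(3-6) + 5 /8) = -2443005 /152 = -16072.40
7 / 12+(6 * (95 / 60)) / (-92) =265 / 552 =0.48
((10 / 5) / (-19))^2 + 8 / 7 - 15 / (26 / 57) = -31.73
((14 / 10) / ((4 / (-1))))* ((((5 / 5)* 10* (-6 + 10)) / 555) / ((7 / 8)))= -16 / 555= -0.03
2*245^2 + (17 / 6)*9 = 240151 / 2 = 120075.50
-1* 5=-5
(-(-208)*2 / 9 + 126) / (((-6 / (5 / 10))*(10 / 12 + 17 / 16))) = -6200 / 819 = -7.57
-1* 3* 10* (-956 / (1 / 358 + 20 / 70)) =23957360 / 241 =99408.13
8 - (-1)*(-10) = -2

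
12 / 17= 0.71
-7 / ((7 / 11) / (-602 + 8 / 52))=86064 / 13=6620.31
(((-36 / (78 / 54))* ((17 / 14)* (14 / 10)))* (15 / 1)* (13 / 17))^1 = -486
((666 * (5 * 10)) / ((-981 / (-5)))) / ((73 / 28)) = 518000 / 7957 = 65.10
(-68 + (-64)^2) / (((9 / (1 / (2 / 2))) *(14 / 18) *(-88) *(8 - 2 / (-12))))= -3021 / 3773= -0.80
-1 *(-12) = 12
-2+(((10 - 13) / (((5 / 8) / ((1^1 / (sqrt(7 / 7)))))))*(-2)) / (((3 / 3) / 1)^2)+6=68 / 5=13.60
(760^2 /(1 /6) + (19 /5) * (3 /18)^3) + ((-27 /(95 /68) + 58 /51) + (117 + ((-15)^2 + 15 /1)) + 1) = 241811689957 /69768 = 3465939.83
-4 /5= -0.80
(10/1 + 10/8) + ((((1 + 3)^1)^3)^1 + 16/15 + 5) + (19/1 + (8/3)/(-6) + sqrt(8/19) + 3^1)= 2*sqrt(38)/19 + 18517/180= 103.52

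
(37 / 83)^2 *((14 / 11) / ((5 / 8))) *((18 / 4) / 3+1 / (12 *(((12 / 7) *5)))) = 10416721 / 17050275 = 0.61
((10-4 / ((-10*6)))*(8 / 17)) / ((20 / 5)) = 302 / 255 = 1.18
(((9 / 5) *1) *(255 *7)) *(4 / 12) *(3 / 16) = 3213 / 16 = 200.81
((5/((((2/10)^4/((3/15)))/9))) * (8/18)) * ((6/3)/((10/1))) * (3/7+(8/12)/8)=5375/21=255.95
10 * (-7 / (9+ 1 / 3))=-15 / 2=-7.50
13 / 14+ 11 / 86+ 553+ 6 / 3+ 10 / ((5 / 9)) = 172791 / 301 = 574.06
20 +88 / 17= 428 / 17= 25.18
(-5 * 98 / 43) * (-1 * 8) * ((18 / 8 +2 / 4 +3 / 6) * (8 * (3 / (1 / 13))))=3974880 / 43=92439.07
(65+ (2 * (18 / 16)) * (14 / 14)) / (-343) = -269 / 1372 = -0.20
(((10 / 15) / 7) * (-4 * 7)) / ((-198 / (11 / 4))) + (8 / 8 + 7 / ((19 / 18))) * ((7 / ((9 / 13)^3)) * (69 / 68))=51300593 / 313956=163.40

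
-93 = -93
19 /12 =1.58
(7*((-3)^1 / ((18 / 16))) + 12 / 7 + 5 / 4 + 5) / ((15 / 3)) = -899 / 420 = -2.14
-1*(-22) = 22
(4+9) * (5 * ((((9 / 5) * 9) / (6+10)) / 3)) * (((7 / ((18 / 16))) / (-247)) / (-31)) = 21 / 1178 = 0.02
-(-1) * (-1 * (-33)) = 33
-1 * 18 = -18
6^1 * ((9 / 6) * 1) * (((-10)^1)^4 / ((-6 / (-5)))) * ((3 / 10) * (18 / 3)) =135000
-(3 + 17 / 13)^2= -3136 / 169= -18.56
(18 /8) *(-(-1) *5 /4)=2.81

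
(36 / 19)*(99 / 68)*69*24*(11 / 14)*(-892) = -7238783376 / 2261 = -3201584.86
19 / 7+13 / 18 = 433 / 126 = 3.44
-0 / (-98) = 0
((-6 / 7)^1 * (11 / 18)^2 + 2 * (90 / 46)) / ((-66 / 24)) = -62474 / 47817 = -1.31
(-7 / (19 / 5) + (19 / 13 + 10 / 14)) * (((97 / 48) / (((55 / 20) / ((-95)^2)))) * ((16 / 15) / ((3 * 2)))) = 10634110 / 27027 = 393.46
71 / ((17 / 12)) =852 / 17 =50.12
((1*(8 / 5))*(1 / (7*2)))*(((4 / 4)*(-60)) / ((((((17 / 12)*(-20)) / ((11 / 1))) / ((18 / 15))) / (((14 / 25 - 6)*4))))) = -304128 / 4375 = -69.51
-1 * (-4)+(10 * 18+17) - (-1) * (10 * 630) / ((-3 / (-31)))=65301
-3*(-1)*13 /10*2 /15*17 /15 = 221 /375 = 0.59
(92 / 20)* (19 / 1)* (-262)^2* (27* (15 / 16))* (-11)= -6681927087 / 4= -1670481771.75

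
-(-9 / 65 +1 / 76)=619 / 4940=0.13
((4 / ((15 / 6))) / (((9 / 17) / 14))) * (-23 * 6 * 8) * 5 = -700672 / 3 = -233557.33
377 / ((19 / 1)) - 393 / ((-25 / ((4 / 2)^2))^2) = 9.78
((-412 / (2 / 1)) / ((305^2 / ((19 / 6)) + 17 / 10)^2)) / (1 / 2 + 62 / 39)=-44619600 / 390657686503279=-0.00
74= 74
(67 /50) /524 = 67 /26200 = 0.00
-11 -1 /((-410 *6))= -27059 /2460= -11.00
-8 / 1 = -8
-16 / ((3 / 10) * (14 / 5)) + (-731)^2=11221181 / 21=534341.95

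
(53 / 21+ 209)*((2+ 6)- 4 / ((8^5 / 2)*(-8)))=582224045 / 344064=1692.20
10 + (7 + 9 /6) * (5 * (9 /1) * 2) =775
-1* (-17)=17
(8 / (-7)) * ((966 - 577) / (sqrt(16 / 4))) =-1556 / 7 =-222.29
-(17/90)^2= -289/8100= -0.04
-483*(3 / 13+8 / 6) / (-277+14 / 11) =108031 / 39429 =2.74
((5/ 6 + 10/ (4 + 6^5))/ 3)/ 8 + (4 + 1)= 70507/ 14004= 5.03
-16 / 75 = -0.21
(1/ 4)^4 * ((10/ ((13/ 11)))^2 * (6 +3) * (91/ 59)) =190575/ 49088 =3.88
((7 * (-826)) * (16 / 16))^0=1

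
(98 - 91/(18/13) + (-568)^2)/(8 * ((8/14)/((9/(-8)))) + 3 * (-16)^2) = 40654691/96256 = 422.36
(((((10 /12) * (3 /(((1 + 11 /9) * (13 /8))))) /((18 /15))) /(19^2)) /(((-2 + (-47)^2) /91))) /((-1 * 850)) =-21 /270887180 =-0.00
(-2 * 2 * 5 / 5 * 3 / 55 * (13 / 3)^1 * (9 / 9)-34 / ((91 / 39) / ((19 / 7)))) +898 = 2310972 / 2695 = 857.50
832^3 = 575930368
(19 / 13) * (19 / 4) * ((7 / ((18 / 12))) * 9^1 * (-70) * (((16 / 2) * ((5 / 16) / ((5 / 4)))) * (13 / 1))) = -530670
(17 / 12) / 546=17 / 6552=0.00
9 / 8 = 1.12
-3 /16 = -0.19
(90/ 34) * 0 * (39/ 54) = 0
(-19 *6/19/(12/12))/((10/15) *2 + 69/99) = -198/67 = -2.96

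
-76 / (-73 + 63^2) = -19 / 974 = -0.02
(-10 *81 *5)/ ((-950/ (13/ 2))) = 1053/ 38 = 27.71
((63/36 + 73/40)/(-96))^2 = 20449/14745600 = 0.00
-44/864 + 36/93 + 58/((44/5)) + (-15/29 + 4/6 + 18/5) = 114026357/10680120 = 10.68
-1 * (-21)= 21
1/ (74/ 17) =17/ 74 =0.23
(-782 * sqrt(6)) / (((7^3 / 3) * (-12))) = 391 * sqrt(6) / 686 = 1.40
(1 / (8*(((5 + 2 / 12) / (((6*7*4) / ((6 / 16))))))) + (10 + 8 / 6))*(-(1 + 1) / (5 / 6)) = -8248 / 155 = -53.21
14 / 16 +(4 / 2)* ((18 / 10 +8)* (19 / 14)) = 1099 / 40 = 27.48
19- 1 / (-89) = 1692 / 89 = 19.01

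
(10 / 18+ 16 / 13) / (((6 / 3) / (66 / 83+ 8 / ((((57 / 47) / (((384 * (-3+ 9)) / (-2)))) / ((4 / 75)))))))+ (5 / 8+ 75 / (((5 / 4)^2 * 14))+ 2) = -4829420243 / 13595400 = -355.22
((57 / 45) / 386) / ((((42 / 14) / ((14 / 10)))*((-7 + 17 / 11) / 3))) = -1463 / 1737000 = -0.00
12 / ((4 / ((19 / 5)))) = 57 / 5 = 11.40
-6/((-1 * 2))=3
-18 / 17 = -1.06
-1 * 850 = -850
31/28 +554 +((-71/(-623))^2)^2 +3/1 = 336302340683425/602576482564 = 558.11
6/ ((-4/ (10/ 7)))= -15/ 7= -2.14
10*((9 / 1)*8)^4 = 268738560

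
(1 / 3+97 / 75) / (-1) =-122 / 75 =-1.63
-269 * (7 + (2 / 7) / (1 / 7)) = -2421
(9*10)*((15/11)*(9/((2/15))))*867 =79005375/11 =7182306.82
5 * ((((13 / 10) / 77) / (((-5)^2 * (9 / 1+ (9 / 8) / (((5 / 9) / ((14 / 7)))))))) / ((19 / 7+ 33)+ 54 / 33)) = 13 / 1876590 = 0.00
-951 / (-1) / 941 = 951 / 941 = 1.01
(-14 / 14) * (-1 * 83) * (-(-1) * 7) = 581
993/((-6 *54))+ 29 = 2801/108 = 25.94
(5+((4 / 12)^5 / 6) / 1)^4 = 2825845365659761 / 4518872583696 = 625.34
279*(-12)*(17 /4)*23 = -327267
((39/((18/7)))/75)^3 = 0.01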